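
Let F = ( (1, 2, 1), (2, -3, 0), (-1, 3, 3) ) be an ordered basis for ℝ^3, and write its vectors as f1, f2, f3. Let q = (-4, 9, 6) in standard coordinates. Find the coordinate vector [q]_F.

(0, -1, 2)

[q]_F is the unique c with M c = q, where M has columns f1, ..., f3.
Gaussian elimination on [M | q] yields c = (0, -1, 2).
Check: 0·f1 - f2 + 2f3 = (-4, 9, 6).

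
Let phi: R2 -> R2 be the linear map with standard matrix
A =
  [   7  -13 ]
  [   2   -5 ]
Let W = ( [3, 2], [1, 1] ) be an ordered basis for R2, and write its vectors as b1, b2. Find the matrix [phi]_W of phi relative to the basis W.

The j-th column of [phi]_W is [phi(bj)]_W.
phi(b1) = A b1 = [-5, -4] = -b1 - 2b2, so column 1 is [-1, -2].
Repeating for b2 and assembling the columns gives [[-1, -3], [-2, 3]].

[[-1, -3], [-2, 3]]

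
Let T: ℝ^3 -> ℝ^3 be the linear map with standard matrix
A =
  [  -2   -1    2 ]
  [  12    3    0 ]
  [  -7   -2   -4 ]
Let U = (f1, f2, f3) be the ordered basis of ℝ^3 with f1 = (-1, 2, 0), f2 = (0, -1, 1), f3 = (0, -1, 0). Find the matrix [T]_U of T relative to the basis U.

[[0, -3, -1], [3, -2, 2], [3, -1, -1]]

Let P have columns f1, ..., f3. Then [T]_U = P^(-1) A P.
Here det P = -1, so P^(-1) is integer; computing A P first and then P^(-1)(A P) gives [[0, -3, -1], [3, -2, 2], [3, -1, -1]].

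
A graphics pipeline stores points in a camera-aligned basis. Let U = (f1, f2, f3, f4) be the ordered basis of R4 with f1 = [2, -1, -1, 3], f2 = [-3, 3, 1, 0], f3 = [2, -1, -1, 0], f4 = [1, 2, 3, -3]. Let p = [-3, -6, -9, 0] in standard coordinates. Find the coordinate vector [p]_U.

[-3, 0, 3, -3]

Write p = c_1 f1 + ... + c_4 f4 and solve for the c_i.
Solving this 4x4 system gives c = (-3, 0, 3, -3).
Check: -3f1 + 0·f2 + 3f3 - 3f4 = [-3, -6, -9, 0].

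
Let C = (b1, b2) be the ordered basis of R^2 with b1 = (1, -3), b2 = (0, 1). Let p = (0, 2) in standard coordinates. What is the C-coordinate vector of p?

[p]_C is the unique c with M c = p, where M has columns b1, b2.
System: c_1 + 0c_2 = 0, -3c_1 + c_2 = 2; solving gives c_1 = 0, c_2 = 2.
Check: 0·b1 + 2b2 = (0, 2).

(0, 2)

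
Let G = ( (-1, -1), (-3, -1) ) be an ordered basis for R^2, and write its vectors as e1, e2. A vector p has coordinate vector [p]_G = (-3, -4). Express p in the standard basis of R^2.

(15, 7)

By definition p = -3e1 - 4e2.
Summing componentwise gives (15, 7).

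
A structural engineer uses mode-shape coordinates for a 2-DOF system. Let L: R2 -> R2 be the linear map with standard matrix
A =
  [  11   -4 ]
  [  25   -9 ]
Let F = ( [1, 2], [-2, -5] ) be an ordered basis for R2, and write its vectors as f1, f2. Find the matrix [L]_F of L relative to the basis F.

[[1, 0], [-1, 1]]

Let P have columns f1, f2. Then [L]_F = P^(-1) A P.
Here det P = -1, so P^(-1) is integer; computing A P first and then P^(-1)(A P) gives [[1, 0], [-1, 1]].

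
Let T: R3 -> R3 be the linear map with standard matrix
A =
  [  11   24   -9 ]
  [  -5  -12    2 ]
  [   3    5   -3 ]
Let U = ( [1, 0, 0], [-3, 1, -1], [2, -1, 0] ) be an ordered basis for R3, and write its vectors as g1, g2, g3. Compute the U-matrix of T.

Let P have columns g1, ..., g3. Then [T]_U = P^(-1) A P.
Here det P = -1, so P^(-1) is integer; computing A P first and then P^(-1)(A P) gives [[-2, 3, 1], [-3, 1, -1], [2, 0, -3]].

[[-2, 3, 1], [-3, 1, -1], [2, 0, -3]]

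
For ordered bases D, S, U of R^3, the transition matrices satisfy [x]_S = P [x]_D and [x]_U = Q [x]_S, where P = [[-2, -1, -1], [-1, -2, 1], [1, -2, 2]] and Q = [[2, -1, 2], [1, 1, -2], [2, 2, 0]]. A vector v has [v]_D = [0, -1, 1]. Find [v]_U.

Composing the changes, [v]_U = Q P [v]_D.
Q P = [[-1, -4, 1], [-5, 1, -4], [-6, -6, 0]]; applying this to [0, -1, 1] gives [5, -5, 6].

[5, -5, 6]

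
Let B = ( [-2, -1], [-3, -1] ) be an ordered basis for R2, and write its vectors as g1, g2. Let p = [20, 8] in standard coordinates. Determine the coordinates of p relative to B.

[-4, -4]

[p]_B is the unique c with M c = p, where M has columns g1, g2.
System: -2c_1 - 3c_2 = 20, -c_1 - c_2 = 8; solving gives c_1 = -4, c_2 = -4.
Check: -4g1 - 4g2 = [20, 8].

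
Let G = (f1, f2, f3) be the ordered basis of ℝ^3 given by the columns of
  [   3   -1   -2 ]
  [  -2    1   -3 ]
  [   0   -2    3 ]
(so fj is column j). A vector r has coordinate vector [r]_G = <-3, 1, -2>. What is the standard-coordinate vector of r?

r = M [r]_G, where M has columns f1, ..., f3.
Carrying out the matrix-vector product, r = <-6, 13, -8>.

<-6, 13, -8>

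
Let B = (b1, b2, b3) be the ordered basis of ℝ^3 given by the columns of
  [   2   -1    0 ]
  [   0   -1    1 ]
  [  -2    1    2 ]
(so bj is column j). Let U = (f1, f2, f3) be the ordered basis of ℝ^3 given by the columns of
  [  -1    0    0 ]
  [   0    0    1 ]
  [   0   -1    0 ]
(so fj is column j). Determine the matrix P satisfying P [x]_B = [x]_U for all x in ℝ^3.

[[-2, 1, 0], [2, -1, -2], [0, -1, 1]]

Let M have columns bj and N have columns fj. Then for every x, N [x]_U = x = M [x]_B, so P = N^(-1) M.
Since det N = -1, N^(-1) has integer entries; multiplying gives P = [[-2, 1, 0], [2, -1, -2], [0, -1, 1]].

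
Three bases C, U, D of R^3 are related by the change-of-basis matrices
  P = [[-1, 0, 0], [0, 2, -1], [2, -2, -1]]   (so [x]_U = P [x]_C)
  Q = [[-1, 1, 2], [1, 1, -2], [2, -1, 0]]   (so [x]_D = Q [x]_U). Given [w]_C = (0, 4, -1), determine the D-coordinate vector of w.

(-5, 23, -9)

Composing the changes, [w]_D = Q P [w]_C.
Q P = [[5, -2, -3], [-5, 6, 1], [-2, -2, 1]]; applying this to (0, 4, -1) gives (-5, 23, -9).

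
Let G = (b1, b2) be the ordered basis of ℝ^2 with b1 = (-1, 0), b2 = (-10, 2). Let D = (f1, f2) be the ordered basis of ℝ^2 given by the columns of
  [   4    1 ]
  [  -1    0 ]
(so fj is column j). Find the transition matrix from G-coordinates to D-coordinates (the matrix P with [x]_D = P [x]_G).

Column j of P is [bj]_D, since P maps G-coordinates to D-coordinates.
Expressing b1 in D: b1 = 0·f1 - f2, so column 1 of P is (0, -1).
Doing the same for each bj gives P = [[0, -2], [-1, -2]].

[[0, -2], [-1, -2]]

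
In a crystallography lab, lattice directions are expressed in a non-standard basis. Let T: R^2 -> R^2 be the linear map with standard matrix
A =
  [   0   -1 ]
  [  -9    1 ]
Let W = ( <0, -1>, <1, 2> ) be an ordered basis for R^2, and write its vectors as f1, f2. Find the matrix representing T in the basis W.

The j-th column of [T]_W is [T(fj)]_W.
T(f1) = A f1 = <1, -1> = 3f1 + f2, so column 1 is <3, 1>.
Repeating for f2 and assembling the columns gives [[3, 3], [1, -2]].

[[3, 3], [1, -2]]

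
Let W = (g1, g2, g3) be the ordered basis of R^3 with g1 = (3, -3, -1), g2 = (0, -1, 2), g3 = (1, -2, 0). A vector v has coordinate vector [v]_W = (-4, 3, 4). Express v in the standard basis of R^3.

(-8, 1, 10)

The coordinates say v = -4g1 + 3g2 + 4g3; adding the scaled basis vectors gives (-8, 1, 10).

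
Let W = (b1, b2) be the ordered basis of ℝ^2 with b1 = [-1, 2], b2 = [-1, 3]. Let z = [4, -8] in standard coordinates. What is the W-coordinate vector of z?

[-4, 0]

We seek scalars with c_1 b1 + c_2 b2 = z; equivalently solve M c = z where the columns of M are b1, b2.
System: -c_1 - c_2 = 4, 2c_1 + 3c_2 = -8; solving gives c_1 = -4, c_2 = 0.
Check: -4b1 + 0·b2 = [4, -8].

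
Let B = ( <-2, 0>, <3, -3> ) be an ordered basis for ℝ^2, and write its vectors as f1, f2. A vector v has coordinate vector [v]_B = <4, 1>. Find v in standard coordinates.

<-5, -3>

The coordinates say v = 4f1 + f2; adding the scaled basis vectors gives <-5, -3>.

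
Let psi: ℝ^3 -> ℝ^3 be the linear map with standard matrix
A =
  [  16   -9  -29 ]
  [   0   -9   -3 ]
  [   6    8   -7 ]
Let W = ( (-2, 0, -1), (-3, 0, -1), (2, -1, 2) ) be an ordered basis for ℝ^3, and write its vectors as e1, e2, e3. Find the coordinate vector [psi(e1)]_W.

Column 1 of [psi]_W is the W-coordinate vector of psi(e1).
In standard coordinates psi(e1) = A e1 = (-3, 3, -5).
Converting to W: (-3, 3, -5) = 0·e1 - e2 - 3e3, so the coordinate vector is (0, -1, -3).

(0, -1, -3)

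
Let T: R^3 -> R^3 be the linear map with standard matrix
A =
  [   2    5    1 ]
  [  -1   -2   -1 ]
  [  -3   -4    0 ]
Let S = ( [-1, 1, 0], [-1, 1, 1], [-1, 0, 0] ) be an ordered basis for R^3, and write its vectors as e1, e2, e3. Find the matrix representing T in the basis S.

Let P have columns e1, ..., e3. Then [T]_S = P^(-1) A P.
Here det P = -1, so P^(-1) is integer; computing A P first and then P^(-1)(A P) gives [[0, -1, -2], [-1, -1, 3], [-2, -2, 1]].

[[0, -1, -2], [-1, -1, 3], [-2, -2, 1]]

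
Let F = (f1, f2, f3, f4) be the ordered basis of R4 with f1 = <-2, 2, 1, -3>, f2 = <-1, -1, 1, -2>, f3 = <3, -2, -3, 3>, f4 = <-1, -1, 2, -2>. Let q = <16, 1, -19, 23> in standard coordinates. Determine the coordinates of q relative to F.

Write q = c_1 f1 + ... + c_4 f4 and solve for the c_i.
Gaussian elimination on [M | q] yields c = (0, -4, 3, -3).
Check: 0·f1 - 4f2 + 3f3 - 3f4 = <16, 1, -19, 23>.

<0, -4, 3, -3>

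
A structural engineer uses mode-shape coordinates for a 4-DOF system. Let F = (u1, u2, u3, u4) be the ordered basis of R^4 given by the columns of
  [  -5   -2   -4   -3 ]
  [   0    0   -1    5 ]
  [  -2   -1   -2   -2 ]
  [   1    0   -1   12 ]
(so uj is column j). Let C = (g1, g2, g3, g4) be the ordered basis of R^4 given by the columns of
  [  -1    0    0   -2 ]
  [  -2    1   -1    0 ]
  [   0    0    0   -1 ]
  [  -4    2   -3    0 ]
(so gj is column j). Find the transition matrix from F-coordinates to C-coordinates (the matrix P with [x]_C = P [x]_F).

[[1, 0, 0, -1], [1, 0, -2, 1], [-1, 0, -1, -2], [2, 1, 2, 2]]

Take x = uj: its F-coordinates are the j-th standard unit vector, so P e_j — column j of P — equals [uj]_C.
u1 = g1 + g2 - g3 + 2g4, giving column 1 = <1, 1, -1, 2>; repeating for each j gives P = [[1, 0, 0, -1], [1, 0, -2, 1], [-1, 0, -1, -2], [2, 1, 2, 2]].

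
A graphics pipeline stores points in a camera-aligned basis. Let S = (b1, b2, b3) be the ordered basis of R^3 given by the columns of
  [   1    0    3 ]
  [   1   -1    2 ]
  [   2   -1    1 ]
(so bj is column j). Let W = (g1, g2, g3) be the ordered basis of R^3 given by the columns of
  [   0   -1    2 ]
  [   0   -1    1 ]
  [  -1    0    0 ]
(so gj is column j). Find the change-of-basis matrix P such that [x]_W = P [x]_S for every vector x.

[[-2, 1, -1], [-1, 2, -1], [0, 1, 1]]

Let M have columns bj and N have columns gj. Then for every x, N [x]_W = x = M [x]_S, so P = N^(-1) M.
Since det N = -1, N^(-1) has integer entries; multiplying gives P = [[-2, 1, -1], [-1, 2, -1], [0, 1, 1]].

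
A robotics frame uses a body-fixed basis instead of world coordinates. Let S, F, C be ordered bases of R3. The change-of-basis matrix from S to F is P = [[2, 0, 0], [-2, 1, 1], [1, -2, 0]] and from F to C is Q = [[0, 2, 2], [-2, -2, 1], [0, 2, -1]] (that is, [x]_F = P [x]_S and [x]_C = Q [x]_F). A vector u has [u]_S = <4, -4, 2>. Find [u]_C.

Composing the changes, [u]_C = Q P [u]_S.
Q P = [[-2, -2, 2], [1, -4, -2], [-5, 4, 2]]; applying this to <4, -4, 2> gives <4, 16, -32>.

<4, 16, -32>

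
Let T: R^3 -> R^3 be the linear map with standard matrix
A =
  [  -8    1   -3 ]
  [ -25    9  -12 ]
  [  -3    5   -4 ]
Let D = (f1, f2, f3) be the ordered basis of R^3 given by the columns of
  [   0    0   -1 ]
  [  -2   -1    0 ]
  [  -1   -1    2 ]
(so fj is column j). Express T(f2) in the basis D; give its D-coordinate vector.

[0, -3, -2]

Compute T(f2) = A f2 = [2, 3, -1] in standard coordinates.
Then write this in D-coordinates: solve for y in y_1 f1 + ... + y_3 f3 = [2, 3, -1].
This gives y = [0, -3, -2], which is column 2 of [T]_D.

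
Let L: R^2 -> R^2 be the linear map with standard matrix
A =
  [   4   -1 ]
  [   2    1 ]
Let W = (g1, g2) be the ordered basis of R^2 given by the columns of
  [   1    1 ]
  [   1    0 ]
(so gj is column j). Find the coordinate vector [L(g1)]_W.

Compute L(g1) = A g1 = <3, 3> in standard coordinates.
Then write this in W-coordinates: solve for y in y_1 g1 + y_2 g2 = <3, 3>.
This gives y = <3, 0>, which is column 1 of [L]_W.

<3, 0>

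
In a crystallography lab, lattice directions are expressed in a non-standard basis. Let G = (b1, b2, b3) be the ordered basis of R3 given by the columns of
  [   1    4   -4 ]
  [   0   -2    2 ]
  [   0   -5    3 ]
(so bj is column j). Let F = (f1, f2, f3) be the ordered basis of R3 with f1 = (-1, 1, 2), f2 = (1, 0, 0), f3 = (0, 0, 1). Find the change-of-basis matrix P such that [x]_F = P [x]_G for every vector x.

[[0, -2, 2], [1, 2, -2], [0, -1, -1]]

Let M have columns bj and N have columns fj. Then for every x, N [x]_F = x = M [x]_G, so P = N^(-1) M.
Since det N = -1, N^(-1) has integer entries; multiplying gives P = [[0, -2, 2], [1, 2, -2], [0, -1, -1]].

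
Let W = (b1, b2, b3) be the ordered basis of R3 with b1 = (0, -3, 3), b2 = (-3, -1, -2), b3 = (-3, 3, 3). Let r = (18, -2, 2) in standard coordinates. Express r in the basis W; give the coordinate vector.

[r]_W is the unique c with M c = r, where M has columns b1, ..., b3.
Solving this 3x3 system gives c = (0, -4, -2).
Check: 0·b1 - 4b2 - 2b3 = (18, -2, 2).

(0, -4, -2)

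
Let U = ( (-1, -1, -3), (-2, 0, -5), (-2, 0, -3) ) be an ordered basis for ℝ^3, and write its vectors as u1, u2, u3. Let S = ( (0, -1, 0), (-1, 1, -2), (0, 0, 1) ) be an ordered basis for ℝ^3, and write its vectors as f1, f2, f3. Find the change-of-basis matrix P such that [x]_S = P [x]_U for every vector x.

Let M have columns uj and N have columns fj. Then for every x, N [x]_S = x = M [x]_U, so P = N^(-1) M.
Since det N = -1, N^(-1) has integer entries; multiplying gives P = [[2, 2, 2], [1, 2, 2], [-1, -1, 1]].

[[2, 2, 2], [1, 2, 2], [-1, -1, 1]]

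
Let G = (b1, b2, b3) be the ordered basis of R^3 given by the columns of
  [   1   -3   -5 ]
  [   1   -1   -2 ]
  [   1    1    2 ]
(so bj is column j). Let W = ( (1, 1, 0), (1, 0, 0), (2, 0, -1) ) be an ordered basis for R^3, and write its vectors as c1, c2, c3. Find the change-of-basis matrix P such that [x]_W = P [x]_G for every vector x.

[[1, -1, -2], [2, 0, 1], [-1, -1, -2]]

Take x = bj: its G-coordinates are the j-th standard unit vector, so P e_j — column j of P — equals [bj]_W.
b1 = c1 + 2c2 - c3, giving column 1 = (1, 2, -1); repeating for each j gives P = [[1, -1, -2], [2, 0, 1], [-1, -1, -2]].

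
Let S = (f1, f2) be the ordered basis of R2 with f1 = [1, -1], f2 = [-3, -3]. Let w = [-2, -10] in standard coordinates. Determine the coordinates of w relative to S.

[w]_S is the unique c with M c = w, where M has columns f1, f2.
System: c_1 - 3c_2 = -2, -c_1 - 3c_2 = -10; solving gives c_1 = 4, c_2 = 2.
Check: 4f1 + 2f2 = [-2, -10].

[4, 2]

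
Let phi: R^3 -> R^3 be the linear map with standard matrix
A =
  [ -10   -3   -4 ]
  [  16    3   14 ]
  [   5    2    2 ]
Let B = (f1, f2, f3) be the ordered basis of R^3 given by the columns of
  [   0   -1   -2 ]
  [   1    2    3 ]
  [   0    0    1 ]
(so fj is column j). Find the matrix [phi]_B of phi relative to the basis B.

[[-1, -3, 3], [-1, -2, -3], [2, -1, -2]]

Let P have columns f1, ..., f3. Then [phi]_B = P^(-1) A P.
Here det P = 1, so P^(-1) is integer; computing A P first and then P^(-1)(A P) gives [[-1, -3, 3], [-1, -2, -3], [2, -1, -2]].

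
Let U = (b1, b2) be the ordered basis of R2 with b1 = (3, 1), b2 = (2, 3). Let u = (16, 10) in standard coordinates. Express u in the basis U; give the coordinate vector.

Write u = c_1 b1 + c_2 b2 and solve for the c_i.
System: 3c_1 + 2c_2 = 16, c_1 + 3c_2 = 10; solving gives c_1 = 4, c_2 = 2.
Check: 4b1 + 2b2 = (16, 10).

(4, 2)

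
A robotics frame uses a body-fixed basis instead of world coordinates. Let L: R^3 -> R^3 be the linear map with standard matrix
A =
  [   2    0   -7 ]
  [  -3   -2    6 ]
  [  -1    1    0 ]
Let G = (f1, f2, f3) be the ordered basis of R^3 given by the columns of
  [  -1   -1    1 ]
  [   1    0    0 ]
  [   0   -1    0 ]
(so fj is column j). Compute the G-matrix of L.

With P the matrix whose columns are f1, ..., f3, [L]_G = P^(-1) A P.
Column by column: L(f1) = A f1 = [-2, 1, 2]; its G-coordinates [1, -2, -3] give column 1.
Continuing for each basis vector yields [L]_G = [[1, -3, -3], [-2, -1, 1], [-3, 1, 0]].

[[1, -3, -3], [-2, -1, 1], [-3, 1, 0]]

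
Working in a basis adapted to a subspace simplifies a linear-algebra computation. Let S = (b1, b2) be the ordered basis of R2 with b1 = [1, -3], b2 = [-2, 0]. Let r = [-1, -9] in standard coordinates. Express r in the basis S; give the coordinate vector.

[3, 2]

We seek scalars with c_1 b1 + c_2 b2 = r; equivalently solve M c = r where the columns of M are b1, b2.
System: c_1 - 2c_2 = -1, -3c_1 + 0c_2 = -9; solving gives c_1 = 3, c_2 = 2.
Check: 3b1 + 2b2 = [-1, -9].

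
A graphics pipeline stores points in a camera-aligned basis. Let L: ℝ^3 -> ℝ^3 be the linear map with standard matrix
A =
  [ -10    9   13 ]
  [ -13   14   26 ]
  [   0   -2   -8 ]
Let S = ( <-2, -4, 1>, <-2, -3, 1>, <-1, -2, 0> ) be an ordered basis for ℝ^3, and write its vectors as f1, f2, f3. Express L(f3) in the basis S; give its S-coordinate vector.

<3, 1, 0>

Column 3 of [L]_S is the S-coordinate vector of L(f3).
In standard coordinates L(f3) = A f3 = <-8, -15, 4>.
Converting to S: <-8, -15, 4> = 3f1 + f2 + 0·f3, so the coordinate vector is <3, 1, 0>.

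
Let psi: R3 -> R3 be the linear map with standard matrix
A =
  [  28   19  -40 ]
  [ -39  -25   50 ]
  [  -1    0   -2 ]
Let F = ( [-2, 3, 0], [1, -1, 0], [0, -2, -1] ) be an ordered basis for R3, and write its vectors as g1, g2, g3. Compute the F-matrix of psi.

The j-th column of [psi]_F is [psi(gj)]_F.
psi(g1) = A g1 = [1, 3, 2] = 0·g1 + g2 - 2g3, so column 1 is [0, 1, -2].
Repeating for g2, g3 and assembling the columns gives [[0, -3, -2], [1, 3, -2], [-2, 1, -2]].

[[0, -3, -2], [1, 3, -2], [-2, 1, -2]]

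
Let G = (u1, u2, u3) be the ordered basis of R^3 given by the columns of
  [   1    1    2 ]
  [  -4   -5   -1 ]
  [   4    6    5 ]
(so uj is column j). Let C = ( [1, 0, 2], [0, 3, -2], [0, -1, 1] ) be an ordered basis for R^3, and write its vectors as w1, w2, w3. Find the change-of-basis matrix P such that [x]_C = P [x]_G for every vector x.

Let M have columns uj and N have columns wj. Then for every x, N [x]_C = x = M [x]_G, so P = N^(-1) M.
Since det N = 1, N^(-1) has integer entries; multiplying gives P = [[1, 1, 2], [-2, -1, 0], [-2, 2, 1]].

[[1, 1, 2], [-2, -1, 0], [-2, 2, 1]]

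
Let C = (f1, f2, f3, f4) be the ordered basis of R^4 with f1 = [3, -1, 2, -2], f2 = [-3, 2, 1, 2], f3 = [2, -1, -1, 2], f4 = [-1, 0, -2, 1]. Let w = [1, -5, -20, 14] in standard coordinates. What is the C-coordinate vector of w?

[-3, -2, 4, 4]

We seek scalars with c_1 f1 + ... + c_4 f4 = w; equivalently solve M c = w where the columns of M are f1, ..., f4.
Gaussian elimination on [M | w] yields c = (-3, -2, 4, 4).
Check: -3f1 - 2f2 + 4f3 + 4f4 = [1, -5, -20, 14].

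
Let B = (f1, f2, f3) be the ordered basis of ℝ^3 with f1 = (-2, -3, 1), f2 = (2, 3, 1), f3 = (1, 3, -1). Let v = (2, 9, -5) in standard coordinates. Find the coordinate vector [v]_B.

[v]_B is the unique c with M c = v, where M has columns f1, ..., f3.
Solving this 3x3 system gives c = (0, -1, 4).
Check: 0·f1 - f2 + 4f3 = (2, 9, -5).

(0, -1, 4)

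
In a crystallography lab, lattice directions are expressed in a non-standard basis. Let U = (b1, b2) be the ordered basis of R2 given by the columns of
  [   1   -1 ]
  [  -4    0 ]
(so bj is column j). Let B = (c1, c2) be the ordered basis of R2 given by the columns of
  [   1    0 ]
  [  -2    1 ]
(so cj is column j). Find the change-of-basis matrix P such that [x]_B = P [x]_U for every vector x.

[[1, -1], [-2, -2]]

Let M have columns bj and N have columns cj. Then for every x, N [x]_B = x = M [x]_U, so P = N^(-1) M.
Since det N = 1, N^(-1) has integer entries; multiplying gives P = [[1, -1], [-2, -2]].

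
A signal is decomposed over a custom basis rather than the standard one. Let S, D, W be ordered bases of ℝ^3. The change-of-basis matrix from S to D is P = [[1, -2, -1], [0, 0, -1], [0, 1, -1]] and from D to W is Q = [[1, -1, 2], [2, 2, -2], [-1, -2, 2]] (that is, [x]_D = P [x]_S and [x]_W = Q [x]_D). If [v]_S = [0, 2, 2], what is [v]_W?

[-4, -16, 10]

First [v]_D = P [v]_S = [-6, -2, 0].
Then [v]_W = Q [v]_D = [-4, -16, 10].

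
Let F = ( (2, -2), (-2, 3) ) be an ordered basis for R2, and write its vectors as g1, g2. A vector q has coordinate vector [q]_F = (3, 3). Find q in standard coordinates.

By definition q = 3g1 + 3g2.
Summing componentwise gives (0, 3).

(0, 3)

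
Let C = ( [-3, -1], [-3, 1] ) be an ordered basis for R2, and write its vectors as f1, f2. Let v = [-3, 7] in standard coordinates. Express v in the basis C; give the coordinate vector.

We seek scalars with c_1 f1 + c_2 f2 = v; equivalently solve M c = v where the columns of M are f1, f2.
System: -3c_1 - 3c_2 = -3, -c_1 + c_2 = 7; solving gives c_1 = -3, c_2 = 4.
Check: -3f1 + 4f2 = [-3, 7].

[-3, 4]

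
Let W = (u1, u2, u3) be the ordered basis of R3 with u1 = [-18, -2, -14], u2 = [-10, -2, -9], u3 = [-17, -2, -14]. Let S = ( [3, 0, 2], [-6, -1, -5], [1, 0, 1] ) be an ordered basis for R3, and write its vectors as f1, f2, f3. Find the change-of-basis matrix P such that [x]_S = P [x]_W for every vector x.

[[-2, 1, -1], [2, 2, 2], [0, -1, -2]]

Let M have columns uj and N have columns fj. Then for every x, N [x]_S = x = M [x]_W, so P = N^(-1) M.
Since det N = -1, N^(-1) has integer entries; multiplying gives P = [[-2, 1, -1], [2, 2, 2], [0, -1, -2]].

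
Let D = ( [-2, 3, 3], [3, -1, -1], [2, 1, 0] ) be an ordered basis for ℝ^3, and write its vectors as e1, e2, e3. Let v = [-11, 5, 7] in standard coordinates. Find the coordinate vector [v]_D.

[2, -1, -2]

Write v = c_1 e1 + ... + c_3 e3 and solve for the c_i.
Row-reducing the augmented matrix [M | v] gives c = (2, -1, -2).
Check: 2e1 - e2 - 2e3 = [-11, 5, 7].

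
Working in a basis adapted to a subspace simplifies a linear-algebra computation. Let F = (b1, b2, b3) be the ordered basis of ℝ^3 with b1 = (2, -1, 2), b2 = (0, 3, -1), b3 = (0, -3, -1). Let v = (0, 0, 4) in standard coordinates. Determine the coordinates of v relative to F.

(0, -2, -2)

Write v = c_1 b1 + ... + c_3 b3 and solve for the c_i.
Row-reducing the augmented matrix [M | v] gives c = (0, -2, -2).
Check: 0·b1 - 2b2 - 2b3 = (0, 0, 4).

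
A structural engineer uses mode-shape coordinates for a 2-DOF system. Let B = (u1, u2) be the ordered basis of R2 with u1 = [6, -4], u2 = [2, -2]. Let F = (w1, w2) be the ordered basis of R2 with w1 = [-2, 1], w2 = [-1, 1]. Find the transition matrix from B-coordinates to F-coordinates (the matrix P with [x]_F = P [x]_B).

[[-2, 0], [-2, -2]]

Let M have columns uj and N have columns wj. Then for every x, N [x]_F = x = M [x]_B, so P = N^(-1) M.
Since det N = -1, N^(-1) has integer entries; multiplying gives P = [[-2, 0], [-2, -2]].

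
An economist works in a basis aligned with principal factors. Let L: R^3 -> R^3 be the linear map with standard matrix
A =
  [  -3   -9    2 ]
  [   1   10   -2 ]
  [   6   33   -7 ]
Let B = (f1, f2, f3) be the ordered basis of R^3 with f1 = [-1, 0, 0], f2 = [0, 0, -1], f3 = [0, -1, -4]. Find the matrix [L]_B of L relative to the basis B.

The j-th column of [L]_B is [L(fj)]_B.
L(f1) = A f1 = [3, -1, -6] = -3f1 + 2f2 + f3, so column 1 is [-3, 2, 1].
Repeating for f2, f3 and assembling the columns gives [[-3, 2, -1], [2, 1, -3], [1, -2, 2]].

[[-3, 2, -1], [2, 1, -3], [1, -2, 2]]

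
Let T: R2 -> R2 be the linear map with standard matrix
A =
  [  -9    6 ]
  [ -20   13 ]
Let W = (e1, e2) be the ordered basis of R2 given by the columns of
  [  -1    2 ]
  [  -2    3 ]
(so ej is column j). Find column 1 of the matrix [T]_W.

Column 1 of [T]_W is the W-coordinate vector of T(e1).
In standard coordinates T(e1) = A e1 = (-3, -6).
Converting to W: (-3, -6) = 3e1 + 0·e2, so the coordinate vector is (3, 0).

(3, 0)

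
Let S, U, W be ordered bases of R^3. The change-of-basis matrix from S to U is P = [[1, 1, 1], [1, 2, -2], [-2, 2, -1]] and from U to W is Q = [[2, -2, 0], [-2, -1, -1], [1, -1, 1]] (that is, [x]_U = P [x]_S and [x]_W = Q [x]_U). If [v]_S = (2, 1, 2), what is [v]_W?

Composing the changes, [v]_W = Q P [v]_S.
Q P = [[0, -2, 6], [-1, -6, 1], [-2, 1, 2]]; applying this to (2, 1, 2) gives (10, -6, 1).

(10, -6, 1)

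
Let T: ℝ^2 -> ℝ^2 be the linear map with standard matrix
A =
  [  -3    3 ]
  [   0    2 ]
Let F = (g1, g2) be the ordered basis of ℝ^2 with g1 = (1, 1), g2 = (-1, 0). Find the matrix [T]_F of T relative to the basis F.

[[2, 0], [2, -3]]

With P the matrix whose columns are g1, g2, [T]_F = P^(-1) A P.
Column by column: T(g1) = A g1 = (0, 2); its F-coordinates (2, 2) give column 1.
Continuing for each basis vector yields [T]_F = [[2, 0], [2, -3]].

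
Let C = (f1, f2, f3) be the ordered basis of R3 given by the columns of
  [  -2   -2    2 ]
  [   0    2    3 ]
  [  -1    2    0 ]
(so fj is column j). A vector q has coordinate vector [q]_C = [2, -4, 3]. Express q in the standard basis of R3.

[10, 1, -10]

The coordinates say q = 2f1 - 4f2 + 3f3; adding the scaled basis vectors gives [10, 1, -10].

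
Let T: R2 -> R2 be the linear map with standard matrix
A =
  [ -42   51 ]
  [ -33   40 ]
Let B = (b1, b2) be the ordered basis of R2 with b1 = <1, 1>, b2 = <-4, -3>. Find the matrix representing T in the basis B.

Let P have columns b1, b2. Then [T]_B = P^(-1) A P.
Here det P = 1, so P^(-1) is integer; computing A P first and then P^(-1)(A P) gives [[1, 3], [-2, -3]].

[[1, 3], [-2, -3]]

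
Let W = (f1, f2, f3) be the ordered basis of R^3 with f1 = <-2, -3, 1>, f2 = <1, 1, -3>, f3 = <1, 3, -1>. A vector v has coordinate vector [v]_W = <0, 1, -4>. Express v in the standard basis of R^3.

<-3, -11, 1>

By definition v = 0·f1 + f2 - 4f3.
Summing componentwise gives <-3, -11, 1>.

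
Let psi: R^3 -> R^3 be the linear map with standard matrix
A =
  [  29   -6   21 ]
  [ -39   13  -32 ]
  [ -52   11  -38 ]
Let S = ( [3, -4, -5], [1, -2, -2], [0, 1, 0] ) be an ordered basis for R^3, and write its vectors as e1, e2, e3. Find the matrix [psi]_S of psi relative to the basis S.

[[2, 0, -1], [0, -1, -3], [-1, -3, 3]]

With P the matrix whose columns are e1, ..., e3, [psi]_S = P^(-1) A P.
Column by column: psi(e1) = A e1 = [6, -9, -10]; its S-coordinates [2, 0, -1] give column 1.
Continuing for each basis vector yields [psi]_S = [[2, 0, -1], [0, -1, -3], [-1, -3, 3]].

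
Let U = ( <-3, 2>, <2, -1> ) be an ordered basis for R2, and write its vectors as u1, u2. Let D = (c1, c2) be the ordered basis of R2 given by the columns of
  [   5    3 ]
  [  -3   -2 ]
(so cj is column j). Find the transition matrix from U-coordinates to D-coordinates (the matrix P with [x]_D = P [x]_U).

[[0, 1], [-1, -1]]

Let M have columns uj and N have columns cj. Then for every x, N [x]_D = x = M [x]_U, so P = N^(-1) M.
Since det N = -1, N^(-1) has integer entries; multiplying gives P = [[0, 1], [-1, -1]].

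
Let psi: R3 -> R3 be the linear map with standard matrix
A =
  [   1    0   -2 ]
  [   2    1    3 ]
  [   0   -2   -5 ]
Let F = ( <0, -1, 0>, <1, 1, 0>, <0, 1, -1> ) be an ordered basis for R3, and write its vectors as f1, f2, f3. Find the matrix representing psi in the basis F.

[[-1, 0, 1], [0, 1, 2], [-2, 2, -3]]

With P the matrix whose columns are f1, ..., f3, [psi]_F = P^(-1) A P.
Column by column: psi(f1) = A f1 = <0, -1, 2>; its F-coordinates <-1, 0, -2> give column 1.
Continuing for each basis vector yields [psi]_F = [[-1, 0, 1], [0, 1, 2], [-2, 2, -3]].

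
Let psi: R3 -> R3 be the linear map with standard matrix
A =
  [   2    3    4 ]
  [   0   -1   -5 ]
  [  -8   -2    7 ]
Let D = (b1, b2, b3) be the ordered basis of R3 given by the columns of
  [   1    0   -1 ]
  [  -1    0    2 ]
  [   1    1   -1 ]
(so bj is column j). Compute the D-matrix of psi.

The j-th column of [psi]_D is [psi(bj)]_D.
psi(b1) = A b1 = [3, -4, 1] = 2b1 - 2b2 - b3, so column 1 is [2, -2, -1].
Repeating for b2, b3 and assembling the columns gives [[2, 3, 3], [-2, 3, -3], [-1, -1, 3]].

[[2, 3, 3], [-2, 3, -3], [-1, -1, 3]]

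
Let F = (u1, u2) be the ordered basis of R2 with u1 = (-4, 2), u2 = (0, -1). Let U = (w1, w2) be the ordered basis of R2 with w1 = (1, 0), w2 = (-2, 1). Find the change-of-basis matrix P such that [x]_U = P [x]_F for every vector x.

[[0, -2], [2, -1]]

Column j of P is [uj]_U, since P maps F-coordinates to U-coordinates.
Expressing u1 in U: u1 = 0·w1 + 2w2, so column 1 of P is (0, 2).
Doing the same for each uj gives P = [[0, -2], [2, -1]].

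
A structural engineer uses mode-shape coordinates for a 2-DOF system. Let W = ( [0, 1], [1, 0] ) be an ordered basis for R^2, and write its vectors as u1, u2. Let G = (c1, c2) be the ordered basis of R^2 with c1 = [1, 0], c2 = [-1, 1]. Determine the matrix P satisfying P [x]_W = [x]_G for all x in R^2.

Column j of P is [uj]_G, since P maps W-coordinates to G-coordinates.
Expressing u1 in G: u1 = c1 + c2, so column 1 of P is [1, 1].
Doing the same for each uj gives P = [[1, 1], [1, 0]].

[[1, 1], [1, 0]]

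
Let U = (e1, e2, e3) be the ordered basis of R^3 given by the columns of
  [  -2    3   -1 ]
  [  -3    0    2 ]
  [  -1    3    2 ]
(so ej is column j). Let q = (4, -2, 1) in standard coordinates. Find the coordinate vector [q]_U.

(0, 1, -1)

Write q = c_1 e1 + ... + c_3 e3 and solve for the c_i.
Row-reducing the augmented matrix [M | q] gives c = (0, 1, -1).
Check: 0·e1 + e2 - e3 = (4, -2, 1).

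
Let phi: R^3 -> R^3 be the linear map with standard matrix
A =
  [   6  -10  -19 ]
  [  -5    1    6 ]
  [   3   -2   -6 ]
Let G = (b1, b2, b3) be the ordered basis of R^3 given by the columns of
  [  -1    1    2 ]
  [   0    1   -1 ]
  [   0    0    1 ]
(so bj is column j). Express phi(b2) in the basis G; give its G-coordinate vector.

Compute phi(b2) = A b2 = <-4, -4, 1> in standard coordinates.
Then write this in G-coordinates: solve for y in y_1 b1 + ... + y_3 b3 = <-4, -4, 1>.
This gives y = <3, -3, 1>, which is column 2 of [phi]_G.

<3, -3, 1>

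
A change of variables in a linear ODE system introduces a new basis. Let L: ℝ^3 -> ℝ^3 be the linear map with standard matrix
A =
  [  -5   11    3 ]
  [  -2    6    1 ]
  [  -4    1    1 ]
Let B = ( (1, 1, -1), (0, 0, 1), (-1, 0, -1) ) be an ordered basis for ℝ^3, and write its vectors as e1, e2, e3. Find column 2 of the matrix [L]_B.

(1, 0, -2)

Compute L(e2) = A e2 = (3, 1, 1) in standard coordinates.
Then write this in B-coordinates: solve for y in y_1 e1 + ... + y_3 e3 = (3, 1, 1).
This gives y = (1, 0, -2), which is column 2 of [L]_B.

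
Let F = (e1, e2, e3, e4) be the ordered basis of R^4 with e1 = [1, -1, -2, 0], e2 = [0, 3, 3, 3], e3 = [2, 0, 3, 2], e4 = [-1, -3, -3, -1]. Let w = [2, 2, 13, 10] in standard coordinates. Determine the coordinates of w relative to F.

[-2, 2, 3, 2]

We seek scalars with c_1 e1 + ... + c_4 e4 = w; equivalently solve M c = w where the columns of M are e1, ..., e4.
Solving this 4x4 system gives c = (-2, 2, 3, 2).
Check: -2e1 + 2e2 + 3e3 + 2e4 = [2, 2, 13, 10].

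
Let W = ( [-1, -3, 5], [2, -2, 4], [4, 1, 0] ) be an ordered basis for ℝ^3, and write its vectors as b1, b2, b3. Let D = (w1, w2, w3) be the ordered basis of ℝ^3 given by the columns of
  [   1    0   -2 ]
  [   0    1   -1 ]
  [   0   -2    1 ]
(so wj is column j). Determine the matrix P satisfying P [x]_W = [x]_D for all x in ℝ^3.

[[1, 2, 0], [-2, -2, -1], [1, 0, -2]]

Take x = bj: its W-coordinates are the j-th standard unit vector, so P e_j — column j of P — equals [bj]_D.
b1 = w1 - 2w2 + w3, giving column 1 = [1, -2, 1]; repeating for each j gives P = [[1, 2, 0], [-2, -2, -1], [1, 0, -2]].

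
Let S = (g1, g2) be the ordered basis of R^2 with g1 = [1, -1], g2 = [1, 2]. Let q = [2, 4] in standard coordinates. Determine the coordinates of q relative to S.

[0, 2]

We seek scalars with c_1 g1 + c_2 g2 = q; equivalently solve M c = q where the columns of M are g1, g2.
System: c_1 + c_2 = 2, -c_1 + 2c_2 = 4; solving gives c_1 = 0, c_2 = 2.
Check: 0·g1 + 2g2 = [2, 4].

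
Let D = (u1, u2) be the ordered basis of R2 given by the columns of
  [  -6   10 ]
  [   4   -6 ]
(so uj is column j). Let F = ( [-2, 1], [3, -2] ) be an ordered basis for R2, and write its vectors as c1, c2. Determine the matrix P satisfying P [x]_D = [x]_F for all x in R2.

Column j of P is [uj]_F, since P maps D-coordinates to F-coordinates.
Expressing u1 in F: u1 = 0·c1 - 2c2, so column 1 of P is [0, -2].
Doing the same for each uj gives P = [[0, -2], [-2, 2]].

[[0, -2], [-2, 2]]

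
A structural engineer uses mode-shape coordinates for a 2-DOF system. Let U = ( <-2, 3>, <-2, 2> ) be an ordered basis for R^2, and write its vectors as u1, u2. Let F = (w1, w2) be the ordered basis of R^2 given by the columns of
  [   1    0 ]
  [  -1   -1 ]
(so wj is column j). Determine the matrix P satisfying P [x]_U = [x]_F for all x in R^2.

[[-2, -2], [-1, 0]]

Column j of P is [uj]_F, since P maps U-coordinates to F-coordinates.
Expressing u1 in F: u1 = -2w1 - w2, so column 1 of P is <-2, -1>.
Doing the same for each uj gives P = [[-2, -2], [-1, 0]].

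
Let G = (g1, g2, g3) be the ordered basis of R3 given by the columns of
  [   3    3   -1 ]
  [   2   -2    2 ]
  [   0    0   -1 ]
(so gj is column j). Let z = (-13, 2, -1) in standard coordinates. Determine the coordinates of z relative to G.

(-2, -2, 1)

[z]_G is the unique c with M c = z, where M has columns g1, ..., g3.
Solving this 3x3 system gives c = (-2, -2, 1).
Check: -2g1 - 2g2 + g3 = (-13, 2, -1).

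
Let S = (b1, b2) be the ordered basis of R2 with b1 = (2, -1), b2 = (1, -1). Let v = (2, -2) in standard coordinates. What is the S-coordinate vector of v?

(0, 2)

[v]_S is the unique c with M c = v, where M has columns b1, b2.
System: 2c_1 + c_2 = 2, -c_1 - c_2 = -2; solving gives c_1 = 0, c_2 = 2.
Check: 0·b1 + 2b2 = (2, -2).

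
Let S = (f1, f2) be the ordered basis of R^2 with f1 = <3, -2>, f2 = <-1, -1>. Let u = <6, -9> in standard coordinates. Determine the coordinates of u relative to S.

<3, 3>

We seek scalars with c_1 f1 + c_2 f2 = u; equivalently solve M c = u where the columns of M are f1, f2.
System: 3c_1 - c_2 = 6, -2c_1 - c_2 = -9; solving gives c_1 = 3, c_2 = 3.
Check: 3f1 + 3f2 = <6, -9>.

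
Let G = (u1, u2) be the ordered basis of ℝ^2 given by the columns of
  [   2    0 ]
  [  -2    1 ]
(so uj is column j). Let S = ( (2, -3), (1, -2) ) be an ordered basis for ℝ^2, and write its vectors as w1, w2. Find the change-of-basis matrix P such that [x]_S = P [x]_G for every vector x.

Column j of P is [uj]_S, since P maps G-coordinates to S-coordinates.
Expressing u1 in S: u1 = 2w1 - 2w2, so column 1 of P is (2, -2).
Doing the same for each uj gives P = [[2, 1], [-2, -2]].

[[2, 1], [-2, -2]]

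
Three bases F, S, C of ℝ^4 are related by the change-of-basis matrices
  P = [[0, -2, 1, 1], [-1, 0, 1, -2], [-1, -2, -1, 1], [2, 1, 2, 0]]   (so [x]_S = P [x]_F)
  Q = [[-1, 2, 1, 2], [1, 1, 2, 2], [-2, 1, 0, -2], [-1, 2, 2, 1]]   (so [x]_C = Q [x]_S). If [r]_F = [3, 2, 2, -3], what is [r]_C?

[27, 0, -9, 3]

Composing the changes, [r]_C = Q P [r]_F.
Q P = [[1, 2, 4, -4], [1, -4, 4, 1], [-5, 2, -5, -4], [-2, -1, 1, -3]]; applying this to [3, 2, 2, -3] gives [27, 0, -9, 3].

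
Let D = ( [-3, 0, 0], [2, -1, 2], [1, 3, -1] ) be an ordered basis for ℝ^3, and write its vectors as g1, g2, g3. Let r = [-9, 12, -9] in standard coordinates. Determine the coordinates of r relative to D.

[r]_D is the unique c with M c = r, where M has columns g1, ..., g3.
Solving this 3x3 system gives c = (2, -3, 3).
Check: 2g1 - 3g2 + 3g3 = [-9, 12, -9].

[2, -3, 3]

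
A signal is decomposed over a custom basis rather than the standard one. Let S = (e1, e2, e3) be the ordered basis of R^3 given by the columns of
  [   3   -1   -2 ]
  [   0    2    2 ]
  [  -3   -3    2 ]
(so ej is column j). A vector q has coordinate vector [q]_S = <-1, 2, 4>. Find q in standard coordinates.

<-13, 12, 5>

q = M [q]_S, where M has columns e1, ..., e3.
Carrying out the matrix-vector product, q = <-13, 12, 5>.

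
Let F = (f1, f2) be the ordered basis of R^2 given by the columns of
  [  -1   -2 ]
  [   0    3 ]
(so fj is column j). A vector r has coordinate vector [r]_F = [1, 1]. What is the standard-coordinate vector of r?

By definition r = f1 + f2.
Summing componentwise gives [-3, 3].

[-3, 3]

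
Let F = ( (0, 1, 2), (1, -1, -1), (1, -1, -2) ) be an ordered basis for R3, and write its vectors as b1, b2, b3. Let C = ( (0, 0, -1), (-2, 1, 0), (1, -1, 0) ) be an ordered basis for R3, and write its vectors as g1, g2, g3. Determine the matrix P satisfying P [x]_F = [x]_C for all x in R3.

Let M have columns bj and N have columns gj. Then for every x, N [x]_C = x = M [x]_F, so P = N^(-1) M.
Since det N = -1, N^(-1) has integer entries; multiplying gives P = [[-2, 1, 2], [-1, 0, 0], [-2, 1, 1]].

[[-2, 1, 2], [-1, 0, 0], [-2, 1, 1]]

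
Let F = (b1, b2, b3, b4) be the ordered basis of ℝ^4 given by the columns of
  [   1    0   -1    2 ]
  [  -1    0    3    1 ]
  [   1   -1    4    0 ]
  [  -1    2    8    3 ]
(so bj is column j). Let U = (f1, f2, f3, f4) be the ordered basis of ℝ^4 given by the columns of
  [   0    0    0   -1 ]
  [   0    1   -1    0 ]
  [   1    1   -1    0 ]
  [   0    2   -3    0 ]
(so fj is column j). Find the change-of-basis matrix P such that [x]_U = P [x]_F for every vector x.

Take x = bj: its F-coordinates are the j-th standard unit vector, so P e_j — column j of P — equals [bj]_U.
b1 = 2f1 - 2f2 - f3 - f4, giving column 1 = [2, -2, -1, -1]; repeating for each j gives P = [[2, -1, 1, -1], [-2, -2, 1, 0], [-1, -2, -2, -1], [-1, 0, 1, -2]].

[[2, -1, 1, -1], [-2, -2, 1, 0], [-1, -2, -2, -1], [-1, 0, 1, -2]]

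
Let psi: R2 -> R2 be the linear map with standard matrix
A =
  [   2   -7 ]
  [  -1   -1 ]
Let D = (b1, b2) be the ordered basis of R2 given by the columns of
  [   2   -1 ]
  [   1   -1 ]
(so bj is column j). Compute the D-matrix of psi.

[[0, 3], [3, 1]]

With P the matrix whose columns are b1, b2, [psi]_D = P^(-1) A P.
Column by column: psi(b1) = A b1 = <-3, -3>; its D-coordinates <0, 3> give column 1.
Continuing for each basis vector yields [psi]_D = [[0, 3], [3, 1]].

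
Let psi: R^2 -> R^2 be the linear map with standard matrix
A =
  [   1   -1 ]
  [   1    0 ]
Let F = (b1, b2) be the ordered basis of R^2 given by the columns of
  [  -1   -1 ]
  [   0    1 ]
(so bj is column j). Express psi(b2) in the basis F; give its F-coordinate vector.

Column 2 of [psi]_F is the F-coordinate vector of psi(b2).
In standard coordinates psi(b2) = A b2 = [-2, -1].
Converting to F: [-2, -1] = 3b1 - b2, so the coordinate vector is [3, -1].

[3, -1]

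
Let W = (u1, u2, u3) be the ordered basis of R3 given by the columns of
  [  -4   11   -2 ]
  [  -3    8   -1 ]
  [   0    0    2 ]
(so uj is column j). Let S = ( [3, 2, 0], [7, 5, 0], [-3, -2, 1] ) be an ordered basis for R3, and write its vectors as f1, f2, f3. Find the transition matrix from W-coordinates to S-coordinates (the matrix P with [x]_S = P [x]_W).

Let M have columns uj and N have columns fj. Then for every x, N [x]_S = x = M [x]_W, so P = N^(-1) M.
Since det N = 1, N^(-1) has integer entries; multiplying gives P = [[1, -1, -1], [-1, 2, 1], [0, 0, 2]].

[[1, -1, -1], [-1, 2, 1], [0, 0, 2]]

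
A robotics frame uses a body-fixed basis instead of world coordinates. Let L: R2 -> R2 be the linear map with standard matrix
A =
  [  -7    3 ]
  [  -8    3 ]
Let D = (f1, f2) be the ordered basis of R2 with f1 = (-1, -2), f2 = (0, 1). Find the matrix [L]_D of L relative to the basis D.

Let P have columns f1, f2. Then [L]_D = P^(-1) A P.
Here det P = -1, so P^(-1) is integer; computing A P first and then P^(-1)(A P) gives [[-1, -3], [0, -3]].

[[-1, -3], [0, -3]]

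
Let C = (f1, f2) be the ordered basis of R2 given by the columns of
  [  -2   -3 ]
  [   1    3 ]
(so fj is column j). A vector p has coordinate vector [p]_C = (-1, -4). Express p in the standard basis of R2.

(14, -13)

The coordinates say p = -f1 - 4f2; adding the scaled basis vectors gives (14, -13).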